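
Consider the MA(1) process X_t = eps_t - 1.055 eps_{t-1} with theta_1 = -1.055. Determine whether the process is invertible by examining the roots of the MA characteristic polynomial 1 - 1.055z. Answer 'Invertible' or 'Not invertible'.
\text{Not invertible}

The MA(q) characteristic polynomial is P(z) = 1 - 1.055z.
Invertibility requires all roots to lie outside the unit circle, i.e. |z| > 1 for every root.
This is linear in z: 1 + (-1.055) z = 0  =>  z = -1/(-1.055) = 0.947867,  |z| = 0.947867.
Moduli of all roots: 0.9479.
All moduli strictly greater than 1? No.
Verdict: Not invertible.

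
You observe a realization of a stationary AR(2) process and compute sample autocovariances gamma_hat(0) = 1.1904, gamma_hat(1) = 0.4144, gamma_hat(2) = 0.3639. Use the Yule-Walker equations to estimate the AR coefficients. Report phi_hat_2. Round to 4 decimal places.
\hat\phi_{2} = 0.2100

The Yule-Walker equations for an AR(p) process read, in matrix form,
  Gamma_p phi = r_p,   with   (Gamma_p)_{ij} = gamma(|i - j|),
                       (r_p)_i = gamma(i),   i,j = 1..p.
Substitute the sample gammas (Toeplitz matrix and right-hand side of size 2):
  Gamma_p = [[1.1904, 0.4144], [0.4144, 1.1904]]
  r_p     = [0.4144, 0.3639]
Written out:
  1.1904 phi_1 + 0.4144 phi_2 = 0.4144
  0.4144 phi_1 + 1.1904 phi_2 = 0.3639
Solve by Cramer's rule:
  det = gamma(0)^2 - gamma(1)^2 = (1.1904)^2 - (0.4144)^2 = 1.41705216 - 0.17172736 = 1.2453248
  phi_hat_1 = [gamma(1) gamma(0) - gamma(1) gamma(2)] / det = [(0.4144)(1.1904) - (0.4144)(0.3639)] / 1.2453248 = 0.3425016 / 1.2453248 = 0.275
  phi_hat_2 = [gamma(0) gamma(2) - gamma(1)^2] / det = [(1.1904)(0.3639) - (0.4144)^2] / 1.2453248 = 0.2614592 / 1.2453248 = 0.21
So phi_hat = [0.2750, 0.2100].
Therefore phi_hat_2 = 0.2100.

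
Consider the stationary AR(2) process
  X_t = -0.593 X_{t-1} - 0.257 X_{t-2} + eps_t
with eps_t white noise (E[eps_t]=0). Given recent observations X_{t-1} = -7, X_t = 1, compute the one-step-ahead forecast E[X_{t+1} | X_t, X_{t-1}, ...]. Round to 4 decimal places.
E[X_{t+1} \mid \mathcal F_t] = 1.2060

For an AR(p) model X_t = c + sum_i phi_i X_{t-i} + eps_t, the
one-step-ahead conditional mean is
  E[X_{t+1} | X_t, ...] = c + sum_i phi_i X_{t+1-i}.
Substitute known values:
  E[X_{t+1} | ...] = (-0.593) * (1) + (-0.257) * (-7)
                   = 1.2060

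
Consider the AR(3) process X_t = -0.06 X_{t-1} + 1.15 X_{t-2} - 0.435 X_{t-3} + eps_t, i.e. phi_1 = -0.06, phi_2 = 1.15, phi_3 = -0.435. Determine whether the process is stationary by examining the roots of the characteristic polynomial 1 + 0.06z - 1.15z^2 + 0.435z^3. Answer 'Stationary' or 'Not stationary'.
\text{Not stationary}

The AR(p) characteristic polynomial is P(z) = 1 + 0.06z - 1.15z^2 + 0.435z^3.
Stationarity requires all roots to lie outside the unit circle, i.e. |z| > 1 for every root.
Degree 3: look for a simple real root z0 first, then factor out (1 - z/z0) and solve the remaining quadratic.
Testing z0 = 2: P(2) = 1 + (0.06)(2) + (-1.15)(2)^2 + (0.435)(2)^3
  = 1 + (0.12) + (-4.6) + (3.48) = 0.  So z_0 = 2 is a root, |z_0| = 2.
Divide out the factor (1 - 0.5 z) = (1 - z/z0) (since 1/z0 = 0.5):
  P(z) = (1 - 0.5 z)(1 + (0.56) z + (-0.87) z^2)
  [check: z-coef 0.56 - (0.5) = 0.06; z^2-coef -0.87 - (0.5)(0.56) = -1.15; z^3-coef -(0.5)(-0.87) = 0.435.]
Remaining roots from the quadratic factor 1 + (0.56) z + (-0.87) z^2:
  Set 1 + (0.56) z + (-0.87) z^2 = 0, i.e. a z^2 + b z + c = 0 with a = -0.87, b = 0.56, c = 1.
  Discriminant D = b^2 - 4ac = (0.56)^2 - 4*(-0.87)*1 = 0.3136 - (-3.48) = 3.7936.
  D >= 0, so the roots are real: z = (-b +/- sqrt(D)) / (2a) = (-0.56 +/- 1.947717) / (-1.74).
    z_1 = (-0.56 + 1.947717) / (-1.74) = -0.7975,   |z_1| = 0.7975.
    z_2 = (-0.56 - 1.947717) / (-1.74) = 1.4412,   |z_2| = 1.4412.
Moduli of all roots: 2.0000, 0.7975, 1.4412.
All moduli strictly greater than 1? No.
Verdict: Not stationary.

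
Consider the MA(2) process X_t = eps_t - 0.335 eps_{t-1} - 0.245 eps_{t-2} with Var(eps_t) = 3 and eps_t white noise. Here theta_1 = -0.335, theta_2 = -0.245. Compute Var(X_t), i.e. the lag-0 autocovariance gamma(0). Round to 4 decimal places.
\gamma(0) = 3.5168

For an MA(q) process X_t = eps_t + sum_i theta_i eps_{t-i} with
Var(eps_t) = sigma^2, the variance is
  gamma(0) = sigma^2 * (1 + sum_i theta_i^2).
  sum_i theta_i^2 = (-0.335)^2 + (-0.245)^2 = 0.112225 + 0.060025 = 0.17225.
  gamma(0) = 3 * (1 + 0.17225) = 3 * 1.17225 = 3.51675, which rounds to 3.5168.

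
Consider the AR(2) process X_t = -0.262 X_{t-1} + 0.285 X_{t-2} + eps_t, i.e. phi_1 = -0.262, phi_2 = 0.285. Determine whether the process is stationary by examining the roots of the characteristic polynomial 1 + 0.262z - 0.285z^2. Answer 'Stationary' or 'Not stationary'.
\text{Stationary}

The AR(p) characteristic polynomial is P(z) = 1 + 0.262z - 0.285z^2.
Stationarity requires all roots to lie outside the unit circle, i.e. |z| > 1 for every root.
Set 1 + (0.262) z + (-0.285) z^2 = 0, i.e. a z^2 + b z + c = 0 with a = -0.285, b = 0.262, c = 1.
Discriminant D = b^2 - 4ac = (0.262)^2 - 4*(-0.285)*1 = 0.068644 - (-1.14) = 1.208644.
D >= 0, so the roots are real: z = (-b +/- sqrt(D)) / (2a) = (-0.262 +/- 1.099383) / (-0.57).
  z_1 = (-0.262 + 1.099383) / (-0.57) = -1.4691,   |z_1| = 1.4691.
  z_2 = (-0.262 - 1.099383) / (-0.57) = 2.3884,   |z_2| = 2.3884.
Moduli of all roots: 1.4691, 2.3884.
All moduli strictly greater than 1? Yes.
Verdict: Stationary.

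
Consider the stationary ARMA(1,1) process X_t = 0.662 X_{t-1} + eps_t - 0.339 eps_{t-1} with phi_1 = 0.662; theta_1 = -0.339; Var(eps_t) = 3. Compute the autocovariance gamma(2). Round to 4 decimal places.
\gamma(2) = 0.8856

Multiply the model equation by X_{t-k} and take expectations. With theta_0 = psi_0 = 1 and psi_j the MA(infinity) weights, this gives
  gamma(k) - sum_i phi_i gamma(k-i) = c_k,
  c_k = sigma^2 * sum_{j=k..q} theta_j psi_{j-k}   (c_k = 0 for k > q),
using gamma(-m) = gamma(m).
psi-weights needed (psi_j = theta_j + sum_i phi_i psi_{j-i}):
  psi_1 = theta_1 + phi_1 = -0.339 + (0.662) = 0.323
Right-hand sides:
  c_0 = sigma^2 (1 + theta_1 psi_1) = 3 * (1 + (-0.339)(0.323)) = 3 * 0.890503 = 2.671509
  c_1 = sigma^2 theta_1 = 3 * (-0.339) = -1.017
  c_2 = 0
Equations for k = 0 and k = 1 (AR order 1):
  gamma(0) = phi_1 gamma(1) + c_0
  gamma(1) = phi_1 gamma(0) + c_1
Substituting the second into the first: gamma(0) (1 - phi_1^2) = c_0 + phi_1 c_1, so
  gamma(0) = (c_0 + phi_1 c_1) / (1 - phi_1^2) = (2.671509 + (0.662)(-1.017)) / (1 - (0.662)^2) = 1.998255 / 0.561756 = 3.557158.
  gamma(1) = phi_1 gamma(0) + c_1 = (0.662)(3.557158) + (-1.017) = 1.337839.
For k = 2 (> q): gamma(2) = phi_1 gamma(1) = (0.662)(1.337839) = 0.885649.
Therefore gamma(2) = 0.8856 (to 4 decimal places).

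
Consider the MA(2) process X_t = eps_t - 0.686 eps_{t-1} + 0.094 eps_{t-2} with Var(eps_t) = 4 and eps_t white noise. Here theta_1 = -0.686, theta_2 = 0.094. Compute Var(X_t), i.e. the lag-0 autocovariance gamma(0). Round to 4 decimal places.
\gamma(0) = 5.9177

For an MA(q) process X_t = eps_t + sum_i theta_i eps_{t-i} with
Var(eps_t) = sigma^2, the variance is
  gamma(0) = sigma^2 * (1 + sum_i theta_i^2).
  sum_i theta_i^2 = (-0.686)^2 + (0.094)^2 = 0.470596 + 0.008836 = 0.479432.
  gamma(0) = 4 * (1 + 0.479432) = 4 * 1.479432 = 5.917728, which rounds to 5.9177.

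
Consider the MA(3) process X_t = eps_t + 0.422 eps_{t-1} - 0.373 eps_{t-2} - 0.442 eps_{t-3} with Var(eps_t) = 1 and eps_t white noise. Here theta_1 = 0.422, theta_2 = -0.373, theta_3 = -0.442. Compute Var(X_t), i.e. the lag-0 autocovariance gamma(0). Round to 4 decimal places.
\gamma(0) = 1.5126

For an MA(q) process X_t = eps_t + sum_i theta_i eps_{t-i} with
Var(eps_t) = sigma^2, the variance is
  gamma(0) = sigma^2 * (1 + sum_i theta_i^2).
  sum_i theta_i^2 = (0.422)^2 + (-0.373)^2 + (-0.442)^2 = 0.178084 + 0.139129 + 0.195364 = 0.512577.
  gamma(0) = 1 * (1 + 0.512577) = 1 * 1.512577 = 1.512577, which rounds to 1.5126.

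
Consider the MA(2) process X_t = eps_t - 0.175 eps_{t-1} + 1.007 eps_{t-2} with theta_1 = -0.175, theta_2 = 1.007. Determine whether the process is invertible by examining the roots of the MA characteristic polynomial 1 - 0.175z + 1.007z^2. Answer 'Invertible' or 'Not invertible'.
\text{Not invertible}

The MA(q) characteristic polynomial is P(z) = 1 - 0.175z + 1.007z^2.
Invertibility requires all roots to lie outside the unit circle, i.e. |z| > 1 for every root.
Set 1 + (-0.175) z + (1.007) z^2 = 0, i.e. a z^2 + b z + c = 0 with a = 1.007, b = -0.175, c = 1.
Discriminant D = b^2 - 4ac = (-0.175)^2 - 4*(1.007)*1 = 0.030625 - (4.028) = -3.997375.
D < 0, so the roots are the complex-conjugate pair z = (-b +/- i sqrt(-D)) / (2a) = 0.0869 +/- 0.9927i.
For a conjugate pair |z|^2 = z * conj(z) = (product of roots) = c/a = 1/(1.007) = 0.993049, so |z| = sqrt(0.993049) = 0.9965 for both roots.
Moduli of all roots: 0.9965, 0.9965.
All moduli strictly greater than 1? No.
Verdict: Not invertible.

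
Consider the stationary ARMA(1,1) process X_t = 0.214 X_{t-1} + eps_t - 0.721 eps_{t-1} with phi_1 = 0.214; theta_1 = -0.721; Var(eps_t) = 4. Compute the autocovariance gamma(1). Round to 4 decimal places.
\gamma(1) = -1.7974

Multiply the model equation by X_{t-k} and take expectations. With theta_0 = psi_0 = 1 and psi_j the MA(infinity) weights, this gives
  gamma(k) - sum_i phi_i gamma(k-i) = c_k,
  c_k = sigma^2 * sum_{j=k..q} theta_j psi_{j-k}   (c_k = 0 for k > q),
using gamma(-m) = gamma(m).
psi-weights needed (psi_j = theta_j + sum_i phi_i psi_{j-i}):
  psi_1 = theta_1 + phi_1 = -0.721 + (0.214) = -0.507
Right-hand sides:
  c_0 = sigma^2 (1 + theta_1 psi_1) = 4 * (1 + (-0.721)(-0.507)) = 4 * 1.365547 = 5.462188
  c_1 = sigma^2 theta_1 = 4 * (-0.721) = -2.884
  c_2 = 0
Equations for k = 0 and k = 1 (AR order 1):
  gamma(0) = phi_1 gamma(1) + c_0
  gamma(1) = phi_1 gamma(0) + c_1
Substituting the second into the first: gamma(0) (1 - phi_1^2) = c_0 + phi_1 c_1, so
  gamma(0) = (c_0 + phi_1 c_1) / (1 - phi_1^2) = (5.462188 + (0.214)(-2.884)) / (1 - (0.214)^2) = 4.845012 / 0.954204 = 5.077543.
  gamma(1) = phi_1 gamma(0) + c_1 = (0.214)(5.077543) + (-2.884) = -1.797406.
Therefore gamma(1) = -1.7974 (to 4 decimal places).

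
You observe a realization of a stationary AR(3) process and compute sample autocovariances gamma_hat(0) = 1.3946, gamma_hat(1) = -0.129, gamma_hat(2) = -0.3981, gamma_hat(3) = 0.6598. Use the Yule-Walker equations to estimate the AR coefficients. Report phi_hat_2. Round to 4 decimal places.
\hat\phi_{2} = -0.2420

The Yule-Walker equations for an AR(p) process read, in matrix form,
  Gamma_p phi = r_p,   with   (Gamma_p)_{ij} = gamma(|i - j|),
                       (r_p)_i = gamma(i),   i,j = 1..p.
Substitute the sample gammas (Toeplitz matrix and right-hand side of size 3):
  Gamma_p = [[1.3946, -0.129, -0.3981], [-0.129, 1.3946, -0.129], [-0.3981, -0.129, 1.3946]]
  r_p     = [-0.129, -0.3981, 0.6598]
Written out (R1..R3):
  (R1) 1.3946 phi_1 - 0.129 phi_2 - 0.3981 phi_3 = -0.129
  (R2) -0.129 phi_1 + 1.3946 phi_2 - 0.129 phi_3 = -0.3981
  (R3) -0.3981 phi_1 - 0.129 phi_2 + 1.3946 phi_3 = 0.6598
Gaussian elimination:
  R2 <- R2 - (-0.129/1.3946) R1 = R2 - (-0.0925) R1:  1.382668 phi_2 - 0.165824 phi_3 = -0.410032
  R3 <- R3 - (-0.3981/1.3946) R1 = R3 - (-0.285458) R1:  -0.165824 phi_2 + 1.280959 phi_3 = 0.622976
  R3 <- R3 - (-0.165824/1.382668) R2 = R3 - (-0.119931) R2:  1.261072 phi_3 = 0.5738
Back-substitution:
  phi_hat_3 = 0.5738 / 1.261072 = 0.45501
  phi_hat_2 = (-0.410032 - (-0.165824)(0.45501)) / 1.382668 = -0.241982
  phi_hat_1 = (-0.129 - (-0.129)(-0.241982) - (-0.3981)(0.45501)) / 1.3946 = 0.015003
So phi_hat = [0.0150, -0.2420, 0.4550].
Therefore phi_hat_2 = -0.2420.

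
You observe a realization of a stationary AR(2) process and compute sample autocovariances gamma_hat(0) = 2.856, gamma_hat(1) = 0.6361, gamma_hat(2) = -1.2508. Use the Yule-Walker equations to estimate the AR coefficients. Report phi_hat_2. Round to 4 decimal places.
\hat\phi_{2} = -0.5130

The Yule-Walker equations for an AR(p) process read, in matrix form,
  Gamma_p phi = r_p,   with   (Gamma_p)_{ij} = gamma(|i - j|),
                       (r_p)_i = gamma(i),   i,j = 1..p.
Substitute the sample gammas (Toeplitz matrix and right-hand side of size 2):
  Gamma_p = [[2.856, 0.6361], [0.6361, 2.856]]
  r_p     = [0.6361, -1.2508]
Written out:
  2.856 phi_1 + 0.6361 phi_2 = 0.6361
  0.6361 phi_1 + 2.856 phi_2 = -1.2508
Solve by Cramer's rule:
  det = gamma(0)^2 - gamma(1)^2 = (2.856)^2 - (0.6361)^2 = 8.156736 - 0.40462321 = 7.75211279
  phi_hat_1 = [gamma(1) gamma(0) - gamma(1) gamma(2)] / det = [(0.6361)(2.856) - (0.6361)(-1.2508)] / 7.75211279 = 2.61233548 / 7.75211279 = 0.337
  phi_hat_2 = [gamma(0) gamma(2) - gamma(1)^2] / det = [(2.856)(-1.2508) - (0.6361)^2] / 7.75211279 = -3.97690801 / 7.75211279 = -0.513
So phi_hat = [0.3370, -0.5130].
Therefore phi_hat_2 = -0.5130.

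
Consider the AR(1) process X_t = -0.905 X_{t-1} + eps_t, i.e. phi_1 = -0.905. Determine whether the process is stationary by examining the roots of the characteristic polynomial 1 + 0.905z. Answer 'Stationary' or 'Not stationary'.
\text{Stationary}

The AR(p) characteristic polynomial is P(z) = 1 + 0.905z.
Stationarity requires all roots to lie outside the unit circle, i.e. |z| > 1 for every root.
This is linear in z: 1 + (0.905) z = 0  =>  z = -1/(0.905) = -1.104972,  |z| = 1.104972.
Moduli of all roots: 1.1050.
All moduli strictly greater than 1? Yes.
Verdict: Stationary.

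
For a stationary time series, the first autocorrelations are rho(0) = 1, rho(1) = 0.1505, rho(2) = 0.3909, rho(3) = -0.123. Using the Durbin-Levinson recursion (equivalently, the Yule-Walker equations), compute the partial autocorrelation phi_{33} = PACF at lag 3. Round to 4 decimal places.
\phi_{33} = -0.2580

The PACF at lag k is phi_{kk}, the last component of the solution
to the Yule-Walker system G_k phi = r_k where
  (G_k)_{ij} = rho(|i - j|), (r_k)_i = rho(i), i,j = 1..k.
Equivalently, Durbin-Levinson gives phi_{kk} iteratively:
  phi_{11} = rho(1)
  phi_{kk} = [rho(k) - sum_{j=1..k-1} phi_{k-1,j} rho(k-j)]
            / [1 - sum_{j=1..k-1} phi_{k-1,j} rho(j)],
  phi_{k,j} = phi_{k-1,j} - phi_{kk} phi_{k-1,k-j},  j = 1..k-1.
Step k = 1:
  phi_11 = rho(1) = 0.1505.
Step k = 2:
  phi_22 = [rho(2) - phi_11 rho(1)] / [1 - phi_11 rho(1)] = [0.3909 - (0.1505)(0.1505)] / [1 - (0.1505)(0.1505)]
         = 0.36824975 / 0.97734975 = 0.376784.
  Update: phi_21 = phi_11 - phi_22 phi_11 = 0.1505 - (0.376784)(0.1505) = 0.093794.
Step k = 3:
  phi_33 = [rho(3) - phi_21 rho(2) - phi_22 rho(1)] / [1 - phi_21 rho(1) - phi_22 rho(2)]
    numerator   = -0.123 - (0.093794)(0.3909) - (0.376784)(0.1505) = -0.21637007
    denominator = 1 - (0.093794)(0.1505) - (0.376784)(0.3909) = 0.83859914
  phi_33 = -0.21637007 / 0.83859914 = -0.258.
Therefore phi_{33} = -0.2580.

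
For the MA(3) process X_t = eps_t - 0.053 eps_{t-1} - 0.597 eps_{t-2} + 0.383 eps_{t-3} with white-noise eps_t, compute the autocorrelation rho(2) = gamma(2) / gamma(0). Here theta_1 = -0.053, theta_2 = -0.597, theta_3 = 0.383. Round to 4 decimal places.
\rho(2) = -0.4099

For an MA(q) process with theta_0 = 1, the autocovariance is
  gamma(k) = sigma^2 * sum_{i=0..q-k} theta_i * theta_{i+k},
and rho(k) = gamma(k) / gamma(0). Sigma^2 cancels.
  numerator   = (1)*(-0.597) + (-0.053)*(0.383) = -0.617299.
  denominator = (1)^2 + (-0.053)^2 + (-0.597)^2 + (0.383)^2 = 1.505907.
  rho(2) = -0.617299 / 1.505907 = -0.4099.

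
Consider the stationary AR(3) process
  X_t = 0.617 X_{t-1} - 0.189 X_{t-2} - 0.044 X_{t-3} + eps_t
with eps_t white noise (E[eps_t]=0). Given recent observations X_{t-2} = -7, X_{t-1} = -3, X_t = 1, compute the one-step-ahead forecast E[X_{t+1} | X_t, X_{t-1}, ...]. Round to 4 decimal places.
E[X_{t+1} \mid \mathcal F_t] = 1.4920

For an AR(p) model X_t = c + sum_i phi_i X_{t-i} + eps_t, the
one-step-ahead conditional mean is
  E[X_{t+1} | X_t, ...] = c + sum_i phi_i X_{t+1-i}.
Substitute known values:
  E[X_{t+1} | ...] = (0.617) * (1) + (-0.189) * (-3) + (-0.044) * (-7)
                   = 1.4920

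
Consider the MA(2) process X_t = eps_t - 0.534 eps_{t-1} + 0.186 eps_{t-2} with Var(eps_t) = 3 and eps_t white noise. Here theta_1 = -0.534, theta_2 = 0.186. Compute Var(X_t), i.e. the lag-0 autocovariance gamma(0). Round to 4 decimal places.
\gamma(0) = 3.9593

For an MA(q) process X_t = eps_t + sum_i theta_i eps_{t-i} with
Var(eps_t) = sigma^2, the variance is
  gamma(0) = sigma^2 * (1 + sum_i theta_i^2).
  sum_i theta_i^2 = (-0.534)^2 + (0.186)^2 = 0.285156 + 0.034596 = 0.319752.
  gamma(0) = 3 * (1 + 0.319752) = 3 * 1.319752 = 3.959256, which rounds to 3.9593.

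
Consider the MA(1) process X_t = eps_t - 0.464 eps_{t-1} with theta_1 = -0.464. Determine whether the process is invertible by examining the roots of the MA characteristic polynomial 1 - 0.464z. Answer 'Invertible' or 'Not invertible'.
\text{Invertible}

The MA(q) characteristic polynomial is P(z) = 1 - 0.464z.
Invertibility requires all roots to lie outside the unit circle, i.e. |z| > 1 for every root.
This is linear in z: 1 + (-0.464) z = 0  =>  z = -1/(-0.464) = 2.155172,  |z| = 2.155172.
Moduli of all roots: 2.1552.
All moduli strictly greater than 1? Yes.
Verdict: Invertible.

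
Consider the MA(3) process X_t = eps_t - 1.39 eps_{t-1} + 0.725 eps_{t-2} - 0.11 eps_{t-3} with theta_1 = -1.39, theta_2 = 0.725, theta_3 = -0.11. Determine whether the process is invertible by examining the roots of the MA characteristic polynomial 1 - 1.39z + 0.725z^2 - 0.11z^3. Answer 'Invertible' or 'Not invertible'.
\text{Invertible}

The MA(q) characteristic polynomial is P(z) = 1 - 1.39z + 0.725z^2 - 0.11z^3.
Invertibility requires all roots to lie outside the unit circle, i.e. |z| > 1 for every root.
Degree 3: look for a simple real root z0 first, then factor out (1 - z/z0) and solve the remaining quadratic.
Testing z0 = 4: P(4) = 1 + (-1.39)(4) + (0.725)(4)^2 + (-0.11)(4)^3
  = 1 + (-5.56) + (11.6) + (-7.04) = 0.  So z_0 = 4 is a root, |z_0| = 4.
Divide out the factor (1 - 0.25 z) = (1 - z/z0) (since 1/z0 = 0.25):
  P(z) = (1 - 0.25 z)(1 + (-1.14) z + (0.44) z^2)
  [check: z-coef -1.14 - (0.25) = -1.39; z^2-coef 0.44 - (0.25)(-1.14) = 0.725; z^3-coef -(0.25)(0.44) = -0.11.]
Remaining roots from the quadratic factor 1 + (-1.14) z + (0.44) z^2:
  Set 1 + (-1.14) z + (0.44) z^2 = 0, i.e. a z^2 + b z + c = 0 with a = 0.44, b = -1.14, c = 1.
  Discriminant D = b^2 - 4ac = (-1.14)^2 - 4*(0.44)*1 = 1.2996 - (1.76) = -0.4604.
  D < 0, so the roots are the complex-conjugate pair z = (-b +/- i sqrt(-D)) / (2a) = 1.2955 +/- 0.7711i.
  For a conjugate pair |z|^2 = z * conj(z) = (product of roots) = c/a = 1/(0.44) = 2.272727, so |z| = sqrt(2.272727) = 1.5076 for both roots.
Moduli of all roots: 4.0000, 1.5076, 1.5076.
All moduli strictly greater than 1? Yes.
Verdict: Invertible.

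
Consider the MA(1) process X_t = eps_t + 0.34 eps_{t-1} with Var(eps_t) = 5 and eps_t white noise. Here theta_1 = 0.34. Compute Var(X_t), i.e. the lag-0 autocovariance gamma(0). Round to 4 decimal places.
\gamma(0) = 5.5780

For an MA(q) process X_t = eps_t + sum_i theta_i eps_{t-i} with
Var(eps_t) = sigma^2, the variance is
  gamma(0) = sigma^2 * (1 + sum_i theta_i^2).
  sum_i theta_i^2 = (0.34)^2 = 0.1156.
  gamma(0) = 5 * (1 + 0.1156) = 5 * 1.1156 = 5.578, which rounds to 5.5780.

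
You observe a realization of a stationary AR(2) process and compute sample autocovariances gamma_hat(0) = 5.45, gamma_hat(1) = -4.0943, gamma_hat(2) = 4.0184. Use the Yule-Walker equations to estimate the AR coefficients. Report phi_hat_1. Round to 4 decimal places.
\hat\phi_{1} = -0.4530

The Yule-Walker equations for an AR(p) process read, in matrix form,
  Gamma_p phi = r_p,   with   (Gamma_p)_{ij} = gamma(|i - j|),
                       (r_p)_i = gamma(i),   i,j = 1..p.
Substitute the sample gammas (Toeplitz matrix and right-hand side of size 2):
  Gamma_p = [[5.45, -4.0943], [-4.0943, 5.45]]
  r_p     = [-4.0943, 4.0184]
Written out:
  5.45 phi_1 - 4.0943 phi_2 = -4.0943
  -4.0943 phi_1 + 5.45 phi_2 = 4.0184
Solve by Cramer's rule:
  det = gamma(0)^2 - gamma(1)^2 = (5.45)^2 - (-4.0943)^2 = 29.7025 - 16.76329249 = 12.93920751
  phi_hat_1 = [gamma(1) gamma(0) - gamma(1) gamma(2)] / det = [(-4.0943)(5.45) - (-4.0943)(4.0184)] / 12.93920751 = -5.86139988 / 12.93920751 = -0.453
  phi_hat_2 = [gamma(0) gamma(2) - gamma(1)^2] / det = [(5.45)(4.0184) - (-4.0943)^2] / 12.93920751 = 5.13698751 / 12.93920751 = 0.397
So phi_hat = [-0.4530, 0.3970].
Therefore phi_hat_1 = -0.4530.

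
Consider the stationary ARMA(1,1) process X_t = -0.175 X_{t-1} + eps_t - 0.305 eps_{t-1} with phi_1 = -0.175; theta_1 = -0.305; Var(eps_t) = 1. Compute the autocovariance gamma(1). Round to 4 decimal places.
\gamma(1) = -0.5216

Multiply the model equation by X_{t-k} and take expectations. With theta_0 = psi_0 = 1 and psi_j the MA(infinity) weights, this gives
  gamma(k) - sum_i phi_i gamma(k-i) = c_k,
  c_k = sigma^2 * sum_{j=k..q} theta_j psi_{j-k}   (c_k = 0 for k > q),
using gamma(-m) = gamma(m).
psi-weights needed (psi_j = theta_j + sum_i phi_i psi_{j-i}):
  psi_1 = theta_1 + phi_1 = -0.305 + (-0.175) = -0.48
Right-hand sides:
  c_0 = sigma^2 (1 + theta_1 psi_1) = 1 * (1 + (-0.305)(-0.48)) = 1 * 1.1464 = 1.1464
  c_1 = sigma^2 theta_1 = 1 * (-0.305) = -0.305
  c_2 = 0
Equations for k = 0 and k = 1 (AR order 1):
  gamma(0) = phi_1 gamma(1) + c_0
  gamma(1) = phi_1 gamma(0) + c_1
Substituting the second into the first: gamma(0) (1 - phi_1^2) = c_0 + phi_1 c_1, so
  gamma(0) = (c_0 + phi_1 c_1) / (1 - phi_1^2) = (1.1464 + (-0.175)(-0.305)) / (1 - (-0.175)^2) = 1.199775 / 0.969375 = 1.237679.
  gamma(1) = phi_1 gamma(0) + c_1 = (-0.175)(1.237679) + (-0.305) = -0.521594.
Therefore gamma(1) = -0.5216 (to 4 decimal places).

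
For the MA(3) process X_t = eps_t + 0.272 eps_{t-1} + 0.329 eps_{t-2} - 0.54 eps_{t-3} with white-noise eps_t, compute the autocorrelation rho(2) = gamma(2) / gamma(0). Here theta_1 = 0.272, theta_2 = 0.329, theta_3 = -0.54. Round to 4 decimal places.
\rho(2) = 0.1236

For an MA(q) process with theta_0 = 1, the autocovariance is
  gamma(k) = sigma^2 * sum_{i=0..q-k} theta_i * theta_{i+k},
and rho(k) = gamma(k) / gamma(0). Sigma^2 cancels.
  numerator   = (1)*(0.329) + (0.272)*(-0.54) = 0.18212.
  denominator = (1)^2 + (0.272)^2 + (0.329)^2 + (-0.54)^2 = 1.473825.
  rho(2) = 0.18212 / 1.473825 = 0.1236.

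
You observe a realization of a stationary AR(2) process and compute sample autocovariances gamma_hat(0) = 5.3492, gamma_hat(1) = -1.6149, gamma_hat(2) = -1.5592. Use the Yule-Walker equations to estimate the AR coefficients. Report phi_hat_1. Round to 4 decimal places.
\hat\phi_{1} = -0.4290

The Yule-Walker equations for an AR(p) process read, in matrix form,
  Gamma_p phi = r_p,   with   (Gamma_p)_{ij} = gamma(|i - j|),
                       (r_p)_i = gamma(i),   i,j = 1..p.
Substitute the sample gammas (Toeplitz matrix and right-hand side of size 2):
  Gamma_p = [[5.3492, -1.6149], [-1.6149, 5.3492]]
  r_p     = [-1.6149, -1.5592]
Written out:
  5.3492 phi_1 - 1.6149 phi_2 = -1.6149
  -1.6149 phi_1 + 5.3492 phi_2 = -1.5592
Solve by Cramer's rule:
  det = gamma(0)^2 - gamma(1)^2 = (5.3492)^2 - (-1.6149)^2 = 28.61394064 - 2.60790201 = 26.00603863
  phi_hat_1 = [gamma(1) gamma(0) - gamma(1) gamma(2)] / det = [(-1.6149)(5.3492) - (-1.6149)(-1.5592)] / 26.00603863 = -11.15637516 / 26.00603863 = -0.429
  phi_hat_2 = [gamma(0) gamma(2) - gamma(1)^2] / det = [(5.3492)(-1.5592) - (-1.6149)^2] / 26.00603863 = -10.94837465 / 26.00603863 = -0.421
So phi_hat = [-0.4290, -0.4210].
Therefore phi_hat_1 = -0.4290.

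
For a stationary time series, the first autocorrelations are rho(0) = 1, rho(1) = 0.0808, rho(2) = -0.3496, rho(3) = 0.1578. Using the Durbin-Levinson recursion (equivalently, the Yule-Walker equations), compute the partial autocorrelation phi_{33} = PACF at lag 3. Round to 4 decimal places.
\phi_{33} = 0.2600

The PACF at lag k is phi_{kk}, the last component of the solution
to the Yule-Walker system G_k phi = r_k where
  (G_k)_{ij} = rho(|i - j|), (r_k)_i = rho(i), i,j = 1..k.
Equivalently, Durbin-Levinson gives phi_{kk} iteratively:
  phi_{11} = rho(1)
  phi_{kk} = [rho(k) - sum_{j=1..k-1} phi_{k-1,j} rho(k-j)]
            / [1 - sum_{j=1..k-1} phi_{k-1,j} rho(j)],
  phi_{k,j} = phi_{k-1,j} - phi_{kk} phi_{k-1,k-j},  j = 1..k-1.
Step k = 1:
  phi_11 = rho(1) = 0.0808.
Step k = 2:
  phi_22 = [rho(2) - phi_11 rho(1)] / [1 - phi_11 rho(1)] = [-0.3496 - (0.0808)(0.0808)] / [1 - (0.0808)(0.0808)]
         = -0.35612864 / 0.99347136 = -0.358469.
  Update: phi_21 = phi_11 - phi_22 phi_11 = 0.0808 - (-0.358469)(0.0808) = 0.109764.
Step k = 3:
  phi_33 = [rho(3) - phi_21 rho(2) - phi_22 rho(1)] / [1 - phi_21 rho(1) - phi_22 rho(2)]
    numerator   = 0.1578 - (0.109764)(-0.3496) - (-0.358469)(0.0808) = 0.22513789
    denominator = 1 - (0.109764)(0.0808) - (-0.358469)(-0.3496) = 0.8658103
  phi_33 = 0.22513789 / 0.8658103 = 0.26.
Therefore phi_{33} = 0.2600.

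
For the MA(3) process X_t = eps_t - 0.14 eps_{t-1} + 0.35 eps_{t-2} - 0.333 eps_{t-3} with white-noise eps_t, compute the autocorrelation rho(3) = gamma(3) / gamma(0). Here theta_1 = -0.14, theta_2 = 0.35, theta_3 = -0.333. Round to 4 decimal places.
\rho(3) = -0.2658

For an MA(q) process with theta_0 = 1, the autocovariance is
  gamma(k) = sigma^2 * sum_{i=0..q-k} theta_i * theta_{i+k},
and rho(k) = gamma(k) / gamma(0). Sigma^2 cancels.
  numerator   = (1)*(-0.333) = -0.333.
  denominator = (1)^2 + (-0.14)^2 + (0.35)^2 + (-0.333)^2 = 1.252989.
  rho(3) = -0.333 / 1.252989 = -0.2658.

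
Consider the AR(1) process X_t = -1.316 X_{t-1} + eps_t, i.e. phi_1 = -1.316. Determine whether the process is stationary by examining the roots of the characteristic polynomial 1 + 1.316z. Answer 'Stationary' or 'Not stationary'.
\text{Not stationary}

The AR(p) characteristic polynomial is P(z) = 1 + 1.316z.
Stationarity requires all roots to lie outside the unit circle, i.e. |z| > 1 for every root.
This is linear in z: 1 + (1.316) z = 0  =>  z = -1/(1.316) = -0.759878,  |z| = 0.759878.
Moduli of all roots: 0.7599.
All moduli strictly greater than 1? No.
Verdict: Not stationary.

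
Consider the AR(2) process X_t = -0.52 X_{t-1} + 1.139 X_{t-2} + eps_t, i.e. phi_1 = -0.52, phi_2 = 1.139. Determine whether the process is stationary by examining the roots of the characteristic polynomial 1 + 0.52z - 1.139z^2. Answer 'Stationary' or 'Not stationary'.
\text{Not stationary}

The AR(p) characteristic polynomial is P(z) = 1 + 0.52z - 1.139z^2.
Stationarity requires all roots to lie outside the unit circle, i.e. |z| > 1 for every root.
Set 1 + (0.52) z + (-1.139) z^2 = 0, i.e. a z^2 + b z + c = 0 with a = -1.139, b = 0.52, c = 1.
Discriminant D = b^2 - 4ac = (0.52)^2 - 4*(-1.139)*1 = 0.2704 - (-4.556) = 4.8264.
D >= 0, so the roots are real: z = (-b +/- sqrt(D)) / (2a) = (-0.52 +/- 2.196907) / (-2.278).
  z_1 = (-0.52 + 2.196907) / (-2.278) = -0.7361,   |z_1| = 0.7361.
  z_2 = (-0.52 - 2.196907) / (-2.278) = 1.1927,   |z_2| = 1.1927.
Moduli of all roots: 0.7361, 1.1927.
All moduli strictly greater than 1? No.
Verdict: Not stationary.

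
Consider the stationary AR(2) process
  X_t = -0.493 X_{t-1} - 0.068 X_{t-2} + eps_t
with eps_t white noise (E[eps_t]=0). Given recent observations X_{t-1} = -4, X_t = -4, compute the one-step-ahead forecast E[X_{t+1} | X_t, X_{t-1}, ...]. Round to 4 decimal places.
E[X_{t+1} \mid \mathcal F_t] = 2.2440

For an AR(p) model X_t = c + sum_i phi_i X_{t-i} + eps_t, the
one-step-ahead conditional mean is
  E[X_{t+1} | X_t, ...] = c + sum_i phi_i X_{t+1-i}.
Substitute known values:
  E[X_{t+1} | ...] = (-0.493) * (-4) + (-0.068) * (-4)
                   = 2.2440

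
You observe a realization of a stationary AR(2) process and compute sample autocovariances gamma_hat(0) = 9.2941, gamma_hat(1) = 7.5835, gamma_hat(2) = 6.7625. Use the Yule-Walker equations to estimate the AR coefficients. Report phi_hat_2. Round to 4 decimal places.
\hat\phi_{2} = 0.1850

The Yule-Walker equations for an AR(p) process read, in matrix form,
  Gamma_p phi = r_p,   with   (Gamma_p)_{ij} = gamma(|i - j|),
                       (r_p)_i = gamma(i),   i,j = 1..p.
Substitute the sample gammas (Toeplitz matrix and right-hand side of size 2):
  Gamma_p = [[9.2941, 7.5835], [7.5835, 9.2941]]
  r_p     = [7.5835, 6.7625]
Written out:
  9.2941 phi_1 + 7.5835 phi_2 = 7.5835
  7.5835 phi_1 + 9.2941 phi_2 = 6.7625
Solve by Cramer's rule:
  det = gamma(0)^2 - gamma(1)^2 = (9.2941)^2 - (7.5835)^2 = 86.38029481 - 57.50947225 = 28.87082256
  phi_hat_1 = [gamma(1) gamma(0) - gamma(1) gamma(2)] / det = [(7.5835)(9.2941) - (7.5835)(6.7625)] / 28.87082256 = 19.1983886 / 28.87082256 = 0.665
  phi_hat_2 = [gamma(0) gamma(2) - gamma(1)^2] / det = [(9.2941)(6.7625) - (7.5835)^2] / 28.87082256 = 5.341879 / 28.87082256 = 0.185
So phi_hat = [0.6650, 0.1850].
Therefore phi_hat_2 = 0.1850.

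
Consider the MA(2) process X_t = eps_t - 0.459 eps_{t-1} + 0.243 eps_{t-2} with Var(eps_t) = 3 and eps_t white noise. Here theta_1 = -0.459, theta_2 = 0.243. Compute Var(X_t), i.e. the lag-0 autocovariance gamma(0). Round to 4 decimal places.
\gamma(0) = 3.8092

For an MA(q) process X_t = eps_t + sum_i theta_i eps_{t-i} with
Var(eps_t) = sigma^2, the variance is
  gamma(0) = sigma^2 * (1 + sum_i theta_i^2).
  sum_i theta_i^2 = (-0.459)^2 + (0.243)^2 = 0.210681 + 0.059049 = 0.26973.
  gamma(0) = 3 * (1 + 0.26973) = 3 * 1.26973 = 3.80919, which rounds to 3.8092.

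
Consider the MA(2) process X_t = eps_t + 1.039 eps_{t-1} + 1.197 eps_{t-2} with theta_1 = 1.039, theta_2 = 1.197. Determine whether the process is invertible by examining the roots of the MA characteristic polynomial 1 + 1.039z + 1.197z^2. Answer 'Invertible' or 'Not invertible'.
\text{Not invertible}

The MA(q) characteristic polynomial is P(z) = 1 + 1.039z + 1.197z^2.
Invertibility requires all roots to lie outside the unit circle, i.e. |z| > 1 for every root.
Set 1 + (1.039) z + (1.197) z^2 = 0, i.e. a z^2 + b z + c = 0 with a = 1.197, b = 1.039, c = 1.
Discriminant D = b^2 - 4ac = (1.039)^2 - 4*(1.197)*1 = 1.079521 - (4.788) = -3.708479.
D < 0, so the roots are the complex-conjugate pair z = (-b +/- i sqrt(-D)) / (2a) = -0.434 +/- 0.8044i.
For a conjugate pair |z|^2 = z * conj(z) = (product of roots) = c/a = 1/(1.197) = 0.835422, so |z| = sqrt(0.835422) = 0.914 for both roots.
Moduli of all roots: 0.9140, 0.9140.
All moduli strictly greater than 1? No.
Verdict: Not invertible.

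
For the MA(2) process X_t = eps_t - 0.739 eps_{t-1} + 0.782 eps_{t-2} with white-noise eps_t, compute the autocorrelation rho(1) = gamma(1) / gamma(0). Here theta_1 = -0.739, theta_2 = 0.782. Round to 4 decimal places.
\rho(1) = -0.6103

For an MA(q) process with theta_0 = 1, the autocovariance is
  gamma(k) = sigma^2 * sum_{i=0..q-k} theta_i * theta_{i+k},
and rho(k) = gamma(k) / gamma(0). Sigma^2 cancels.
  numerator   = (1)*(-0.739) + (-0.739)*(0.782) = -1.316898.
  denominator = (1)^2 + (-0.739)^2 + (0.782)^2 = 2.157645.
  rho(1) = -1.316898 / 2.157645 = -0.6103.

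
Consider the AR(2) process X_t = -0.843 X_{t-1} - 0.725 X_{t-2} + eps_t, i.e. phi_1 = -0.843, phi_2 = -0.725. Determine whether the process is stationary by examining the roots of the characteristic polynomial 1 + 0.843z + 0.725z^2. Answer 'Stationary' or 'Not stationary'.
\text{Stationary}

The AR(p) characteristic polynomial is P(z) = 1 + 0.843z + 0.725z^2.
Stationarity requires all roots to lie outside the unit circle, i.e. |z| > 1 for every root.
Set 1 + (0.843) z + (0.725) z^2 = 0, i.e. a z^2 + b z + c = 0 with a = 0.725, b = 0.843, c = 1.
Discriminant D = b^2 - 4ac = (0.843)^2 - 4*(0.725)*1 = 0.710649 - (2.9) = -2.189351.
D < 0, so the roots are the complex-conjugate pair z = (-b +/- i sqrt(-D)) / (2a) = -0.5814 +/- 1.0204i.
For a conjugate pair |z|^2 = z * conj(z) = (product of roots) = c/a = 1/(0.725) = 1.37931, so |z| = sqrt(1.37931) = 1.1744 for both roots.
Moduli of all roots: 1.1744, 1.1744.
All moduli strictly greater than 1? Yes.
Verdict: Stationary.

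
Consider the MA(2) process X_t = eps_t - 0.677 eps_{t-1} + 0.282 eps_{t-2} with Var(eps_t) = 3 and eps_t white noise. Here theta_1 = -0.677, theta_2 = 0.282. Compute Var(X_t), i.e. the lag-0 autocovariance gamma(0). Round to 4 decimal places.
\gamma(0) = 4.6136

For an MA(q) process X_t = eps_t + sum_i theta_i eps_{t-i} with
Var(eps_t) = sigma^2, the variance is
  gamma(0) = sigma^2 * (1 + sum_i theta_i^2).
  sum_i theta_i^2 = (-0.677)^2 + (0.282)^2 = 0.458329 + 0.079524 = 0.537853.
  gamma(0) = 3 * (1 + 0.537853) = 3 * 1.537853 = 4.613559, which rounds to 4.6136.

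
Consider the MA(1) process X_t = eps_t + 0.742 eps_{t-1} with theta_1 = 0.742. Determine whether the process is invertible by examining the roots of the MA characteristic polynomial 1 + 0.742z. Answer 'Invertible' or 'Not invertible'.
\text{Invertible}

The MA(q) characteristic polynomial is P(z) = 1 + 0.742z.
Invertibility requires all roots to lie outside the unit circle, i.e. |z| > 1 for every root.
This is linear in z: 1 + (0.742) z = 0  =>  z = -1/(0.742) = -1.347709,  |z| = 1.347709.
Moduli of all roots: 1.3477.
All moduli strictly greater than 1? Yes.
Verdict: Invertible.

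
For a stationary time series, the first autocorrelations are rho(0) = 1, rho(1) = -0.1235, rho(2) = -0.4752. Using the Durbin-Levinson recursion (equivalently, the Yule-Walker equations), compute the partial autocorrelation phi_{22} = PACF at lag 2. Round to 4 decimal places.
\phi_{22} = -0.4980

The PACF at lag k is phi_{kk}, the last component of the solution
to the Yule-Walker system G_k phi = r_k where
  (G_k)_{ij} = rho(|i - j|), (r_k)_i = rho(i), i,j = 1..k.
Equivalently, Durbin-Levinson gives phi_{kk} iteratively:
  phi_{11} = rho(1)
  phi_{kk} = [rho(k) - sum_{j=1..k-1} phi_{k-1,j} rho(k-j)]
            / [1 - sum_{j=1..k-1} phi_{k-1,j} rho(j)],
  phi_{k,j} = phi_{k-1,j} - phi_{kk} phi_{k-1,k-j},  j = 1..k-1.
Step k = 1:
  phi_11 = rho(1) = -0.1235.
Step k = 2:
  phi_22 = [rho(2) - phi_11 rho(1)] / [1 - phi_11 rho(1)] = [-0.4752 - (-0.1235)(-0.1235)] / [1 - (-0.1235)(-0.1235)]
         = -0.49045225 / 0.98474775 = -0.498.
Therefore phi_{22} = -0.4980.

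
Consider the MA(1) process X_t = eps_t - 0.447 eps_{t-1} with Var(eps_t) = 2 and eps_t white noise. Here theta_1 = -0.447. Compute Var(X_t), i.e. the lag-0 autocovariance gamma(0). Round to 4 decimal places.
\gamma(0) = 2.3996

For an MA(q) process X_t = eps_t + sum_i theta_i eps_{t-i} with
Var(eps_t) = sigma^2, the variance is
  gamma(0) = sigma^2 * (1 + sum_i theta_i^2).
  sum_i theta_i^2 = (-0.447)^2 = 0.199809.
  gamma(0) = 2 * (1 + 0.199809) = 2 * 1.199809 = 2.399618, which rounds to 2.3996.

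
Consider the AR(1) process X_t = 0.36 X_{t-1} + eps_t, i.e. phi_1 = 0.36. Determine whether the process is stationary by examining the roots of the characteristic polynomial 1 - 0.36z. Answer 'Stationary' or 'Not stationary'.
\text{Stationary}

The AR(p) characteristic polynomial is P(z) = 1 - 0.36z.
Stationarity requires all roots to lie outside the unit circle, i.e. |z| > 1 for every root.
This is linear in z: 1 + (-0.36) z = 0  =>  z = -1/(-0.36) = 2.777778,  |z| = 2.777778.
Moduli of all roots: 2.7778.
All moduli strictly greater than 1? Yes.
Verdict: Stationary.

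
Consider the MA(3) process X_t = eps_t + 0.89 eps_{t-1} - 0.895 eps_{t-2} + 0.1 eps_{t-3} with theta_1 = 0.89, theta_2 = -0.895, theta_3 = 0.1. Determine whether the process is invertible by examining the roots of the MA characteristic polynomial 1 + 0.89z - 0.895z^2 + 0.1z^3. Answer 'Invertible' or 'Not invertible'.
\text{Not invertible}

The MA(q) characteristic polynomial is P(z) = 1 + 0.89z - 0.895z^2 + 0.1z^3.
Invertibility requires all roots to lie outside the unit circle, i.e. |z| > 1 for every root.
Degree 3: look for a simple real root z0 first, then factor out (1 - z/z0) and solve the remaining quadratic.
Testing z0 = 2: P(2) = 1 + (0.89)(2) + (-0.895)(2)^2 + (0.1)(2)^3
  = 1 + (1.78) + (-3.58) + (0.8) = 0.  So z_0 = 2 is a root, |z_0| = 2.
Divide out the factor (1 - 0.5 z) = (1 - z/z0) (since 1/z0 = 0.5):
  P(z) = (1 - 0.5 z)(1 + (1.39) z + (-0.2) z^2)
  [check: z-coef 1.39 - (0.5) = 0.89; z^2-coef -0.2 - (0.5)(1.39) = -0.895; z^3-coef -(0.5)(-0.2) = 0.1.]
Remaining roots from the quadratic factor 1 + (1.39) z + (-0.2) z^2:
  Set 1 + (1.39) z + (-0.2) z^2 = 0, i.e. a z^2 + b z + c = 0 with a = -0.2, b = 1.39, c = 1.
  Discriminant D = b^2 - 4ac = (1.39)^2 - 4*(-0.2)*1 = 1.9321 - (-0.8) = 2.7321.
  D >= 0, so the roots are real: z = (-b +/- sqrt(D)) / (2a) = (-1.39 +/- 1.652907) / (-0.4).
    z_1 = (-1.39 + 1.652907) / (-0.4) = -0.6573,   |z_1| = 0.6573.
    z_2 = (-1.39 - 1.652907) / (-0.4) = 7.6073,   |z_2| = 7.6073.
Moduli of all roots: 2.0000, 0.6573, 7.6073.
All moduli strictly greater than 1? No.
Verdict: Not invertible.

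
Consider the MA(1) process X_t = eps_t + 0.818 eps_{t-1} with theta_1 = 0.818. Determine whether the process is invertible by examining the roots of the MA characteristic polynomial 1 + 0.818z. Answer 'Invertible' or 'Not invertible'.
\text{Invertible}

The MA(q) characteristic polynomial is P(z) = 1 + 0.818z.
Invertibility requires all roots to lie outside the unit circle, i.e. |z| > 1 for every root.
This is linear in z: 1 + (0.818) z = 0  =>  z = -1/(0.818) = -1.222494,  |z| = 1.222494.
Moduli of all roots: 1.2225.
All moduli strictly greater than 1? Yes.
Verdict: Invertible.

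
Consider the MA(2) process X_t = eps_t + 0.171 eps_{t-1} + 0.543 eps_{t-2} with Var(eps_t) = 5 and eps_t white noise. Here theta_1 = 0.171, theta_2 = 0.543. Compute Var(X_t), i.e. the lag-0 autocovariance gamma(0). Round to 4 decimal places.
\gamma(0) = 6.6205

For an MA(q) process X_t = eps_t + sum_i theta_i eps_{t-i} with
Var(eps_t) = sigma^2, the variance is
  gamma(0) = sigma^2 * (1 + sum_i theta_i^2).
  sum_i theta_i^2 = (0.171)^2 + (0.543)^2 = 0.029241 + 0.294849 = 0.32409.
  gamma(0) = 5 * (1 + 0.32409) = 5 * 1.32409 = 6.62045, which rounds to 6.6205.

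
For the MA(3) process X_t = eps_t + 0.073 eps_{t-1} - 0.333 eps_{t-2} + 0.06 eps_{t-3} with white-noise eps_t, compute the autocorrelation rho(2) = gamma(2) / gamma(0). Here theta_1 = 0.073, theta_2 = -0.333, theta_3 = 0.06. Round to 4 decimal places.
\rho(2) = -0.2935

For an MA(q) process with theta_0 = 1, the autocovariance is
  gamma(k) = sigma^2 * sum_{i=0..q-k} theta_i * theta_{i+k},
and rho(k) = gamma(k) / gamma(0). Sigma^2 cancels.
  numerator   = (1)*(-0.333) + (0.073)*(0.06) = -0.32862.
  denominator = (1)^2 + (0.073)^2 + (-0.333)^2 + (0.06)^2 = 1.119818.
  rho(2) = -0.32862 / 1.119818 = -0.2935.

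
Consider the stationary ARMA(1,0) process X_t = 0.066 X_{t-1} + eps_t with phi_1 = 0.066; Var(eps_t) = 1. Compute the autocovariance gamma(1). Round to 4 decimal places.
\gamma(1) = 0.0663

Multiply the model equation by X_{t-k} and take expectations. With theta_0 = psi_0 = 1 and psi_j the MA(infinity) weights, this gives
  gamma(k) - sum_i phi_i gamma(k-i) = c_k,
  c_k = sigma^2 * sum_{j=k..q} theta_j psi_{j-k}   (c_k = 0 for k > q),
using gamma(-m) = gamma(m).
Pure AR (q = 0): c_0 = sigma^2 = 1, c_k = 0 for k >= 1.
Equations for k = 0 and k = 1 (AR order 1):
  gamma(0) = phi_1 gamma(1) + c_0
  gamma(1) = phi_1 gamma(0) + c_1
Substituting the second into the first: gamma(0) (1 - phi_1^2) = c_0 + phi_1 c_1, so
  gamma(0) = c_0 / (1 - phi_1^2) = 1 / (1 - (0.066)^2) = 1 / 0.995644 = 1.004375.
  gamma(1) = phi_1 gamma(0) = (0.066)(1.004375) = 0.066289.
Therefore gamma(1) = 0.0663 (to 4 decimal places).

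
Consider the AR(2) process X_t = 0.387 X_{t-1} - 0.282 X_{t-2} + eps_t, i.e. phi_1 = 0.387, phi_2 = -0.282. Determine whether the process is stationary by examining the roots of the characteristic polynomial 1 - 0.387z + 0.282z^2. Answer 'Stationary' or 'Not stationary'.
\text{Stationary}

The AR(p) characteristic polynomial is P(z) = 1 - 0.387z + 0.282z^2.
Stationarity requires all roots to lie outside the unit circle, i.e. |z| > 1 for every root.
Set 1 + (-0.387) z + (0.282) z^2 = 0, i.e. a z^2 + b z + c = 0 with a = 0.282, b = -0.387, c = 1.
Discriminant D = b^2 - 4ac = (-0.387)^2 - 4*(0.282)*1 = 0.149769 - (1.128) = -0.978231.
D < 0, so the roots are the complex-conjugate pair z = (-b +/- i sqrt(-D)) / (2a) = 0.6862 +/- 1.7536i.
For a conjugate pair |z|^2 = z * conj(z) = (product of roots) = c/a = 1/(0.282) = 3.546099, so |z| = sqrt(3.546099) = 1.8831 for both roots.
Moduli of all roots: 1.8831, 1.8831.
All moduli strictly greater than 1? Yes.
Verdict: Stationary.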